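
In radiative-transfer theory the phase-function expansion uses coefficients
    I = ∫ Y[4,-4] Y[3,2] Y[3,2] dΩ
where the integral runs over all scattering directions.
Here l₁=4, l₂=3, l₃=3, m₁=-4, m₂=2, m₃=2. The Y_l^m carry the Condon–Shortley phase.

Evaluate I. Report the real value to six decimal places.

0.214561

Rules hold: Σm=0, L=10 even, 1≤3≤7.
N = 9·7·7 = 441
Δ = 4!·4!·2!/11! = 1/34650
Racah Σ t=1..3: t=1:−1/72 t=2:+1/16 t=3:−1/72 = 5/144
⇒ 3j(4 3 3; 0 0 0)² = 2/77, sgn -1
Racah Σ t=4..4: t=4:+1/576 = 1/576
⇒ 3j(4 3 3; -4 2 2)² = 5/99, sgn -1
4πI² = N·(3j₀)²·(3jₘ)² = 70/121
I = +1·√(0.578512/4π) = 0.21456131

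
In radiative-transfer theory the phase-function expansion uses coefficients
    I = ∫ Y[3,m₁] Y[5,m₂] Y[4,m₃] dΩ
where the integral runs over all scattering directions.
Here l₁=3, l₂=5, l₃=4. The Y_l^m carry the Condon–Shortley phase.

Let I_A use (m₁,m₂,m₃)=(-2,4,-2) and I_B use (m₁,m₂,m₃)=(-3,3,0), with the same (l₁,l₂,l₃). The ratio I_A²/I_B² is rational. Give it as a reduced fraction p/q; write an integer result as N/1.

8/15

Shared (l₁,l₂,l₃)=(3,5,4): N and (l;000)² cancel in I_A²/I_B².
A: Δ = 4!·2!·6!/13! = 1/180180; Racah Σ t=3..4: t=3:−1/8640 t=4:+1/2880 = 1/4320; ⇒ 3j(3 5 4; -2 4 -2)² = 8/429, sgn +1
B: Δ = 4!·2!·6!/13! = 1/180180; Racah Σ t=4..4: t=4:+1/2304 = 1/2304; ⇒ 3j(3 5 4; -3 3 0)² = 5/143, sgn +1
I_A²/I_B² = (8/429)/(5/143) = 8/15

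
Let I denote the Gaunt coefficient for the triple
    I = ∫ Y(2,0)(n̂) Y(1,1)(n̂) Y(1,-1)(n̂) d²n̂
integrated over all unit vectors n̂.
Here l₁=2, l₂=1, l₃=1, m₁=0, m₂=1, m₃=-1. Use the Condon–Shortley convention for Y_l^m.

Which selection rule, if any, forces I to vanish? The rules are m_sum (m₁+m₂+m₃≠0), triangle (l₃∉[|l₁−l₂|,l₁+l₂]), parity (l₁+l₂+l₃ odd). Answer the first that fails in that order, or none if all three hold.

Σmᵢ = 0  ✓
l₃∈[|l₁−l₂|,l₁+l₂]=[1,3], have l₃=1  ✓
Σlᵢ = 4 ⇒ even  ✓

none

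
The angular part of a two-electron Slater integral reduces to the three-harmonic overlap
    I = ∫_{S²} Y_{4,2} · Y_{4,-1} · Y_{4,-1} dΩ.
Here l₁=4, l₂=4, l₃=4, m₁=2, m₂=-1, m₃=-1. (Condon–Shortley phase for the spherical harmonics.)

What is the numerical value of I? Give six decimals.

Checks pass: Σm=0; 12 even; l₃=4∈[0,8].
(2·4+1)(2·4+1)(2·4+1) = 729
Δ: 4! 4! 4! / 13! → 1/450450
sum: t=0:+1/13824 t=1:−1/216 t=2:+1/64 t=3:−1/216 t=4:+1/13824 = 5/768
3j²(4 4 4; 0 0 0) = Δ·Π!·Σ² = 18/1001  (sign +1)
sum: t=0:+1/576 t=1:−1/144 t=2:+1/576 = -1/288
3j²(4 4 4; 2 -1 -1) = Δ·Π!·Σ² = 20/1001  (sign +1)
combine: 4πI² = 729·18/1001·20/1001 = 262440/1002001
take √, sign +1: I = 0.14436968

0.144370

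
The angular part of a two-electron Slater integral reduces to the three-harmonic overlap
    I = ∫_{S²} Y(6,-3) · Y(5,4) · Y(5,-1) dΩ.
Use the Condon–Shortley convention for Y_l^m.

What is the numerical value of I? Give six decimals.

-0.020582

m-sum 0 ✓  L=16 even ✓  1≤5≤11 ✓
Π(2lᵢ+1) = 13×11×11 = 1573
triangle coeff Δ(6,5,5) = 1/28588560
Σ_t [1,5]: t=1:−1/345600 t=2:+1/13824 t=3:−1/5184 t=4:+1/13824 t=5:−1/345600 = -7/129600
(3j)²=80/7293 [(6 5 5; 0 0 0)], sign=+1
Σ_t [5,6]: t=5:−1/138240 t=6:+1/155520 = -1/1244160
(3j)²=3/9724 [(6 5 5; -3 4 -1)], sign=-1
⇒ 4πI² = 20/3757
I = (-1)√(20/3757/(4π)) = -0.02058209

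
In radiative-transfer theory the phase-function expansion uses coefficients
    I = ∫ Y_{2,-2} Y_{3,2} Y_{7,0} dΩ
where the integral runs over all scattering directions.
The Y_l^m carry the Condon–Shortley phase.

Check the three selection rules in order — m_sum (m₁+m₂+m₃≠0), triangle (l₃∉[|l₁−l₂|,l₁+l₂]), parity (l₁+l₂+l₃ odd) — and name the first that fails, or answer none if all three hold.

Σmᵢ = 0  ✓
l₃∈[|l₁−l₂|,l₁+l₂]=[1,5], have l₃=7  ✗
Σlᵢ = 12 ⇒ even

triangle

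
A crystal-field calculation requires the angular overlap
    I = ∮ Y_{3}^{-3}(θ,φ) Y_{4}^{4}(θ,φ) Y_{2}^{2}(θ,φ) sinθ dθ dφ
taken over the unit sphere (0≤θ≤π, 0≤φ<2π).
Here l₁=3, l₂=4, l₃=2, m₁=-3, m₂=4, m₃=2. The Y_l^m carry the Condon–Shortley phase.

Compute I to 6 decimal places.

m-sum = -3 + 4 + 2 = 3 ≠ 0 ⇒ I = 0

0.000000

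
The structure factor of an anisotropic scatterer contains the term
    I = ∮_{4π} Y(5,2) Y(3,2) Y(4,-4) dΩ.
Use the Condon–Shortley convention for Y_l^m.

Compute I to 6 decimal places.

Checks pass: Σm=0; 12 even; l₃=4∈[2,8].
(2·5+1)(2·3+1)(2·4+1) = 693
Δ: 4! 6! 2! / 13! → 1/180180
sum: t=1:−1/576 t=2:+1/144 t=3:−1/576 = 1/288
3j²(5 3 4; 0 0 0) = Δ·Π!·Σ² = 20/1001  (sign +1)
sum: t=3:−1/8640 = -1/8640
3j²(5 3 4; 2 2 -4) = Δ·Π!·Σ² = 14/1287  (sign -1)
combine: 4πI² = 693·20/1001·14/1287 = 280/1859
take √, sign -1: I = -0.10947990

-0.109480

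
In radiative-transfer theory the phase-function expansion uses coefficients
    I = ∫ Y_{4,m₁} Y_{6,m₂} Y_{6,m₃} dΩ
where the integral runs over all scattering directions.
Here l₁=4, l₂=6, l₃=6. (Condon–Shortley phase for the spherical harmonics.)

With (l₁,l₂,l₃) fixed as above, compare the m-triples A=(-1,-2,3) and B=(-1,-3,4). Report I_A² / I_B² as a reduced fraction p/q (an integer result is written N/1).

845/294

Shared (l₁,l₂,l₃)=(4,6,6): N and (l;000)² cancel in I_A²/I_B².
A: Δ = 4!·4!·8!/17! = 1/15315300; Racah Σ t=1..4: t=1:−1/103680 t=2:+1/34560 t=3:−1/120960 t=4:+1/5806080 = 13/1161216; ⇒ 3j(4 6 6; -1 -2 3)² = 65/5236, sgn -1
B: Δ = 4!·4!·8!/17! = 1/15315300; Racah Σ t=1..3: t=1:−1/207360 t=2:+1/120960 t=3:−1/967680 = 1/414720; ⇒ 3j(4 6 6; -1 -3 4)² = 21/4862, sgn +1
I_A²/I_B² = (65/5236)/(21/4862) = 845/294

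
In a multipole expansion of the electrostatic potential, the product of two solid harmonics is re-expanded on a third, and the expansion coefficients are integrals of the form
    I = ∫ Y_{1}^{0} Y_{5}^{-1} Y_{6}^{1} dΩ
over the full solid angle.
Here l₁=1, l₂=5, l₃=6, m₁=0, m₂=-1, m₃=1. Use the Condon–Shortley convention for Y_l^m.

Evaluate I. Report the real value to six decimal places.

-0.241725

Rules hold: Σm=0, L=12 even, 4≤6≤6.
N = 3·11·13 = 429
Δ = 0!·2!·10!/13! = 1/858
Racah Σ t=0..0: t=0:+1/14400 = 1/14400
⇒ 3j(1 5 6; 0 0 0)² = 6/143, sgn +1
Racah Σ t=0..0: t=0:+1/17280 = 1/17280
⇒ 3j(1 5 6; 0 -1 1)² = 35/858, sgn -1
4πI² = N·(3j₀)²·(3jₘ)² = 105/143
I = -1·√(0.734266/4π) = -0.24172507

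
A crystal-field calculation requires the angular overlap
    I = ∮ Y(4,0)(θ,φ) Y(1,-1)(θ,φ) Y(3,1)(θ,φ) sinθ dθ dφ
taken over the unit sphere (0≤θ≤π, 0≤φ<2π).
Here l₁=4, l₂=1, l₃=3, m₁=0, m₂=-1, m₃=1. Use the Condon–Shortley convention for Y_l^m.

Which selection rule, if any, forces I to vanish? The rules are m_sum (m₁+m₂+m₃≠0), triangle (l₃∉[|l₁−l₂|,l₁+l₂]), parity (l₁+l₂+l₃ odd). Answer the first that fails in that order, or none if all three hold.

none

azimuthal sum: 0 − 1 + 1 = 0  ✓
3 ≤ 3 ≤ 5 (triangle on l)  ✓
L = 4 + 1 + 3 = 8 (even)  ✓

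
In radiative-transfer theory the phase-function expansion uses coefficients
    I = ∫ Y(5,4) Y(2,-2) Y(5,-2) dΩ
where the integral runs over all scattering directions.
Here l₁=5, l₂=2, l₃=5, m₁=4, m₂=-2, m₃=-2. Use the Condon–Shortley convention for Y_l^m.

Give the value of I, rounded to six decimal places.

-0.137240

m-sum 0 ✓  L=12 even ✓  3≤5≤7 ✓
Π(2lᵢ+1) = 11×5×11 = 605
triangle coeff Δ(5,2,5) = 1/38610
Σ_t [0,2]: t=0:+1/2880 t=1:−1/576 t=2:+1/2880 = -1/960
(3j)²=10/429 [(5 2 5; 0 0 0)], sign=+1
Σ_t [0,0]: t=0:+1/20160 = 1/20160
(3j)²=12/715 [(5 2 5; 4 -2 -2)], sign=-1
⇒ 4πI² = 40/169
I = (-1)√(40/169/(4π)) = -0.13724032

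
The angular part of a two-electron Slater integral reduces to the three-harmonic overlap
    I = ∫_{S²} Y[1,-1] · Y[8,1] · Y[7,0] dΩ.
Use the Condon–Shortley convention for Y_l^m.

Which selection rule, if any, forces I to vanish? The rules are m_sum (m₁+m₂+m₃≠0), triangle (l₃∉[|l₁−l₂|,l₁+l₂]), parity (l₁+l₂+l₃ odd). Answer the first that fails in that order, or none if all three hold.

azimuthal sum: -1 + 1 + 0 = 0  ✓
7 ≤ 7 ≤ 9 (triangle on l)  ✓
L = 1 + 8 + 7 = 16 (even)  ✓

none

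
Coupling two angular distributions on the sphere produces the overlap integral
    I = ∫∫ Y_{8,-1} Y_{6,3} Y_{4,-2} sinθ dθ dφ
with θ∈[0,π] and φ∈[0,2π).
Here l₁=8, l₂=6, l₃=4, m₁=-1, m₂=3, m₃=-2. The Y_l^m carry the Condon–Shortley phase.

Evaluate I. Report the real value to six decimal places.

m-sum 0 ✓  L=18 even ✓  2≤4≤14 ✓
Π(2lᵢ+1) = 17×13×9 = 1989
triangle coeff Δ(8,6,4) = 1/23279256
Σ_t [4,6]: t=4:+1/1658880 t=5:−1/518400 t=6:+1/1658880 = -1/1382400
(3j)²=504/46189 [(8 6 4; 0 0 0)], sign=-1
Σ_t [7,9]: t=7:−1/2903040 t=8:+1/9676800 t=9:−1/522547200 = -127/522547200
(3j)²=16129/1108536 [(8 6 4; -1 3 -2)], sign=-1
⇒ 4πI² = 3048381/9653501
I = (+1)√(3048381/9653501/(4π)) = 0.15852117

0.158521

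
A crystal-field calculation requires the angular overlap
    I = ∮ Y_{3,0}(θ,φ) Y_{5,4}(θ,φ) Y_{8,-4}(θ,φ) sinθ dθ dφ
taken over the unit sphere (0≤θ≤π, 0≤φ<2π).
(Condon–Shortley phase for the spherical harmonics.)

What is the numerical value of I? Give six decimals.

0.124544

Checks pass: Σm=0; 16 even; l₃=8∈[2,8].
(2·3+1)(2·5+1)(2·8+1) = 1309
Δ: 0! 6! 10! / 17! → 1/136136
sum: t=0:+1/518400 = 1/518400
3j²(3 5 8; 0 0 0) = Δ·Π!·Σ² = 56/2431  (sign +1)
sum: t=0:+1/13063680 = 1/13063680
3j²(3 5 8; 0 4 -4) = Δ·Π!·Σ² = 10/1547  (sign +1)
combine: 4πI² = 1309·56/2431·10/1547 = 560/2873
take √, sign +1: I = 0.12454356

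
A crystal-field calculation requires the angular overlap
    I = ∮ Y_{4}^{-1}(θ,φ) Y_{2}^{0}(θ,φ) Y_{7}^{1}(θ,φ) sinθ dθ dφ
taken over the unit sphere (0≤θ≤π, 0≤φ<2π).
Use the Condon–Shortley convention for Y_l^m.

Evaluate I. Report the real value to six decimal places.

0.000000

triangle: need 2≤l₃≤6, have 7; I=0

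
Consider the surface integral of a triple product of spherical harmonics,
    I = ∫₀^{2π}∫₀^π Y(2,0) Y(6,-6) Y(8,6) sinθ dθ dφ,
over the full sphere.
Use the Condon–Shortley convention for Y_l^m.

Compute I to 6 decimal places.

Checks pass: Σm=0; 16 even; l₃=8∈[4,8].
(2·2+1)(2·6+1)(2·8+1) = 1105
Δ: 0! 4! 12! / 17! → 1/30940
sum: t=0:+1/2073600 = 1/2073600
3j²(2 6 8; 0 0 0) = Δ·Π!·Σ² = 28/1105  (sign +1)
sum: t=0:+1/1916006400 = 1/1916006400
3j²(2 6 8; 0 -6 6) = Δ·Π!·Σ² = 1/340  (sign +1)
combine: 4πI² = 1105·28/1105·1/340 = 7/85
take √, sign +1: I = 0.08095331

0.080953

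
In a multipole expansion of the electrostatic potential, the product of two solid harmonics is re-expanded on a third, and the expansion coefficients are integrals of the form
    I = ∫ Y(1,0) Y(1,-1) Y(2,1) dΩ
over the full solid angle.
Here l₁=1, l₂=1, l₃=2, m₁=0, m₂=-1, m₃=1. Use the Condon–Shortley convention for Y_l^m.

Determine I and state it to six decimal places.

Rules hold: Σm=0, L=4 even, 0≤2≤2.
N = 3·3·5 = 45
Δ = 0!·2!·2!/5! = 1/30
Racah Σ t=0..0: t=0:+1/1 = 1/1
⇒ 3j(1 1 2; 0 0 0)² = 2/15, sgn +1
Racah Σ t=0..0: t=0:+1/2 = 1/2
⇒ 3j(1 1 2; 0 -1 1)² = 1/10, sgn -1
4πI² = N·(3j₀)²·(3jₘ)² = 3/5
I = -1·√(0.6/4π) = -0.21850969

-0.218510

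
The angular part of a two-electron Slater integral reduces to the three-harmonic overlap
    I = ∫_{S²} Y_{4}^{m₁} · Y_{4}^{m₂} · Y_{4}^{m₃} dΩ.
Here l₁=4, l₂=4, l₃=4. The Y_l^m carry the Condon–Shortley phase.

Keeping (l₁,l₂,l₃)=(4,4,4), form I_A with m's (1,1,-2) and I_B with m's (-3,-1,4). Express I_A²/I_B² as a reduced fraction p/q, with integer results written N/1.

l's match ⇒ only the (l;m) 3-j factors differ between A and B.
A: triangle coeff Δ(4,4,4) = 1/450450; Σ_t [1,3]: t=1:−1/576 t=2:+1/144 t=3:−1/576 = 1/288; (3j)²=20/1001 [(4 4 4; 1 1 -2)], sign=+1
B: triangle coeff Δ(4,4,4) = 1/450450; Σ_t [3,3]: t=3:−1/3456 = -1/3456; (3j)²=35/1287 [(4 4 4; -3 -1 4)], sign=-1
I_A²/I_B² = (20/1001)/(35/1287) = 36/49

36/49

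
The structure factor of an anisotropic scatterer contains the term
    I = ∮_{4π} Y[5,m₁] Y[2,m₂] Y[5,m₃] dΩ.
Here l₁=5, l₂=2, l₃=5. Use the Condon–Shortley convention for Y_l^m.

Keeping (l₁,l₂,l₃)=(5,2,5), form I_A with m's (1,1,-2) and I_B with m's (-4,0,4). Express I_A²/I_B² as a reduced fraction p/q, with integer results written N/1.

7/6

l's match ⇒ only the (l;m) 3-j factors differ between A and B.
A: triangle coeff Δ(5,2,5) = 1/38610; Σ_t [1,2]: t=1:−1/1440 t=2:+1/2880 = -1/2880; (3j)²=7/715 [(5 2 5; 1 1 -2)], sign=+1
B: triangle coeff Δ(5,2,5) = 1/38610; Σ_t [1,2]: t=1:−1/40320 t=2:+1/20160 = 1/40320; (3j)²=6/715 [(5 2 5; -4 0 4)], sign=-1
I_A²/I_B² = (7/715)/(6/715) = 7/6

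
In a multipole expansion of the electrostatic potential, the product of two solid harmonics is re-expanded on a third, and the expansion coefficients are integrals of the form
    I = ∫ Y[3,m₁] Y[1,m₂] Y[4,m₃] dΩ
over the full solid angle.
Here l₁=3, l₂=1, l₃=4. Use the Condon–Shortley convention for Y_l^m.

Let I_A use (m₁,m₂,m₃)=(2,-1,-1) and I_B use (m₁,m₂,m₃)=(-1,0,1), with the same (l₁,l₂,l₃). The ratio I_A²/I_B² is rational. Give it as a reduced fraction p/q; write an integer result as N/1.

l's match ⇒ only the (l;m) 3-j factors differ between A and B.
A: triangle coeff Δ(3,1,4) = 1/252; Σ_t [0,0]: t=0:+1/240 = 1/240; (3j)²=1/84 [(3 1 4; 2 -1 -1)], sign=-1
B: triangle coeff Δ(3,1,4) = 1/252; Σ_t [0,0]: t=0:+1/48 = 1/48; (3j)²=5/84 [(3 1 4; -1 0 1)], sign=-1
I_A²/I_B² = (1/84)/(5/84) = 1/5

1/5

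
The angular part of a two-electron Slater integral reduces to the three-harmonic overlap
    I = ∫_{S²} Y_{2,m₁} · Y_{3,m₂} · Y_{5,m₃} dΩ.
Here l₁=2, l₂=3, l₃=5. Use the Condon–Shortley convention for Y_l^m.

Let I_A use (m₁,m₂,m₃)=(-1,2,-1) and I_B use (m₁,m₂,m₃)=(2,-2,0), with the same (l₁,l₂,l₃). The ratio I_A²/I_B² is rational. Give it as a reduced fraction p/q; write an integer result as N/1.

Shared (l₁,l₂,l₃)=(2,3,5): N and (l;000)² cancel in I_A²/I_B².
A: Δ = 0!·4!·6!/11! = 1/2310; Racah Σ t=0..0: t=0:+1/720 = 1/720; ⇒ 3j(2 3 5; -1 2 -1)² = 4/385, sgn +1
B: Δ = 0!·4!·6!/11! = 1/2310; Racah Σ t=0..0: t=0:+1/2880 = 1/2880; ⇒ 3j(2 3 5; 2 -2 0)² = 1/462, sgn -1
I_A²/I_B² = (4/385)/(1/462) = 24/5

24/5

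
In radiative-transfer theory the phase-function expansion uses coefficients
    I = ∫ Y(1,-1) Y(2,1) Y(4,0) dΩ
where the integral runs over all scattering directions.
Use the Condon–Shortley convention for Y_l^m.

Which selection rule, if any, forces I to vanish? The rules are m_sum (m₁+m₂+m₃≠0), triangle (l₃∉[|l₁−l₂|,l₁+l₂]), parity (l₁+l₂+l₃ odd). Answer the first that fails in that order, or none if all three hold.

triangle

azimuthal sum: -1 + 1 + 0 = 0  ✓
1 ≤ 4 ≤ 3 (triangle on l)  ✗
L = 1 + 2 + 4 = 7 (odd)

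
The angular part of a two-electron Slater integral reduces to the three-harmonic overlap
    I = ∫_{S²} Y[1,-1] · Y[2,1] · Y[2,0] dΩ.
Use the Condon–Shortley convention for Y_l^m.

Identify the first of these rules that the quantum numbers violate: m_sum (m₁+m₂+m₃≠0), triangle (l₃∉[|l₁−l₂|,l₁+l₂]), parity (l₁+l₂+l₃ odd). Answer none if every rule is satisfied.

azimuthal sum: -1 + 1 + 0 = 0  ✓
1 ≤ 2 ≤ 3 (triangle on l)  ✓
L = 1 + 2 + 2 = 5 (odd)  ✗

parity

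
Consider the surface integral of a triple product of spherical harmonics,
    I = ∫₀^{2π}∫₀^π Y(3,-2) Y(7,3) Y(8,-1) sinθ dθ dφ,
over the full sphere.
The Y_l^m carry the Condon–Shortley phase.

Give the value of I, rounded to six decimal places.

0.166232

Checks pass: Σm=0; 18 even; l₃=8∈[4,10].
(2·3+1)(2·7+1)(2·8+1) = 1785
Δ: 2! 4! 12! / 19! → 1/5290740
sum: t=0:+1/7257600 t=1:−1/2073600 t=2:+1/7257600 = -1/4838400
3j²(3 7 8; 0 0 0) = Δ·Π!·Σ² = 252/20995  (sign -1)
sum: t=1:−1/52254720 t=2:+1/11612160 = 1/14929920
3j²(3 7 8; -2 3 -1) = Δ·Π!·Σ² = 1225/75582  (sign -1)
combine: 4πI² = 1785·252/20995·1225/75582 = 360150/1037153
take √, sign +1: I = 0.16623228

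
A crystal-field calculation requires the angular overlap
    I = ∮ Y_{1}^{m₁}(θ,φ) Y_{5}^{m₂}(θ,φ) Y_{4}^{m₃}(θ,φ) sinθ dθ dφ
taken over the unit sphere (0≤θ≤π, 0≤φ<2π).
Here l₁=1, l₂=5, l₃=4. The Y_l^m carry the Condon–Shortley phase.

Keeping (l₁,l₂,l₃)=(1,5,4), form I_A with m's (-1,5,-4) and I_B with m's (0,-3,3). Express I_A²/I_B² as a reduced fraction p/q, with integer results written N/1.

Same 1,5,4: normalisation and zero-m 3j drop out of the ratio.
A: Δ: 2! 0! 8! / 11! → 1/495; sum: t=2:+1/80640 = 1/80640; 3j²(1 5 4; -1 5 -4) = Δ·Π!·Σ² = 1/11  (sign +1)
B: Δ: 2! 0! 8! / 11! → 1/495; sum: t=1:−1/5040 = -1/5040; 3j²(1 5 4; 0 -3 3) = Δ·Π!·Σ² = 16/495  (sign +1)
I_A²/I_B² = (1/11)/(16/495) = 45/16

45/16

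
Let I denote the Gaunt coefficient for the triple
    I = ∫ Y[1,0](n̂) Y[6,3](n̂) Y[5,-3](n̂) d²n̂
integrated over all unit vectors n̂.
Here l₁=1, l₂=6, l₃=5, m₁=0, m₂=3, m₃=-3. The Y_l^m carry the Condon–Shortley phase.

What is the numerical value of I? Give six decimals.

-0.212310

Rules hold: Σm=0, L=12 even, 5≤5≤7.
N = 3·13·11 = 429
Δ = 2!·0!·10!/13! = 1/858
Racah Σ t=1..1: t=1:−1/14400 = -1/14400
⇒ 3j(1 6 5; 0 0 0)² = 6/143, sgn +1
Racah Σ t=1..1: t=1:−1/80640 = -1/80640
⇒ 3j(1 6 5; 0 3 -3)² = 9/286, sgn -1
4πI² = N·(3j₀)²·(3jₘ)² = 81/143
I = -1·√(0.566434/4π) = -0.21230956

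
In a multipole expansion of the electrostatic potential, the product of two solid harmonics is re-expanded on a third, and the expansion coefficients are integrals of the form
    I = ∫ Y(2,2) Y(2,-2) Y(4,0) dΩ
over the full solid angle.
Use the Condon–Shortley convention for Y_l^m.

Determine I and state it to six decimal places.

Checks pass: Σm=0; 8 even; l₃=4∈[0,4].
(2·2+1)(2·2+1)(2·4+1) = 225
Δ: 0! 4! 4! / 9! → 1/630
sum: t=0:+1/16 = 1/16
3j²(2 2 4; 0 0 0) = Δ·Π!·Σ² = 2/35  (sign +1)
sum: t=0:+1/576 = 1/576
3j²(2 2 4; 2 -2 0) = Δ·Π!·Σ² = 1/630  (sign +1)
combine: 4πI² = 225·2/35·1/630 = 1/49
take √, sign +1: I = 0.04029926

0.040299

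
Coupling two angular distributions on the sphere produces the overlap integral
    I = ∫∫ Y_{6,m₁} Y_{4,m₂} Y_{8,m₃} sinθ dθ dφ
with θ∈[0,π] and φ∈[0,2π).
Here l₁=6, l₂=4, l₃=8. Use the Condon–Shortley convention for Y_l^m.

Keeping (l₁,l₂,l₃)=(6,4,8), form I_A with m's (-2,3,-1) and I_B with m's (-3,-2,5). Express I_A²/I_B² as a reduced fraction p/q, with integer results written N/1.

l's match ⇒ only the (l;m) 3-j factors differ between A and B.
A: triangle coeff Δ(6,4,8) = 1/23279256; Σ_t [1,2]: t=1:−1/21772800 t=2:+1/4147200 = 17/87091200; (3j)²=119/8151 [(6 4 8; -2 3 -1)], sign=-1
B: triangle coeff Δ(6,4,8) = 1/23279256; Σ_t [0,2]: t=0:+1/34836480 t=1:−1/9676800 t=2:+1/43545600 = -1/19353600; (3j)²=243/18088 [(6 4 8; -3 -2 5)], sign=+1
I_A²/I_B² = (119/8151)/(243/18088) = 113288/104247

113288/104247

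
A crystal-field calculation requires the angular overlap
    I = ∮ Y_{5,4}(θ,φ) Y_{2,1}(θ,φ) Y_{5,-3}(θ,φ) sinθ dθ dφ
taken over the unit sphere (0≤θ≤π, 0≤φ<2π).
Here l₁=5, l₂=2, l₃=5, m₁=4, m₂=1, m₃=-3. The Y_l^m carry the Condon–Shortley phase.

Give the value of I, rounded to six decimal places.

0.000000

Σmᵢ = 2 ≠ 0, so the φ-integral vanishes; I = 0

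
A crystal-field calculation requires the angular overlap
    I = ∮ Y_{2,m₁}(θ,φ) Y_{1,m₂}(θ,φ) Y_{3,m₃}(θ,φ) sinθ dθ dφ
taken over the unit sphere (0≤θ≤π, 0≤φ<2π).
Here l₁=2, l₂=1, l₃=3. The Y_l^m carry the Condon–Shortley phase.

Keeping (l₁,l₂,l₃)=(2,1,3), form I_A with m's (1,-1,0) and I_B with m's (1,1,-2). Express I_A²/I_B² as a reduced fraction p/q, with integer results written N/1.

3/10

Shared (l₁,l₂,l₃)=(2,1,3): N and (l;000)² cancel in I_A²/I_B².
A: Δ = 0!·4!·2!/7! = 1/105; Racah Σ t=0..0: t=0:+1/12 = 1/12; ⇒ 3j(2 1 3; 1 -1 0)² = 1/35, sgn -1
B: Δ = 0!·4!·2!/7! = 1/105; Racah Σ t=0..0: t=0:+1/12 = 1/12; ⇒ 3j(2 1 3; 1 1 -2)² = 2/21, sgn -1
I_A²/I_B² = (1/35)/(2/21) = 3/10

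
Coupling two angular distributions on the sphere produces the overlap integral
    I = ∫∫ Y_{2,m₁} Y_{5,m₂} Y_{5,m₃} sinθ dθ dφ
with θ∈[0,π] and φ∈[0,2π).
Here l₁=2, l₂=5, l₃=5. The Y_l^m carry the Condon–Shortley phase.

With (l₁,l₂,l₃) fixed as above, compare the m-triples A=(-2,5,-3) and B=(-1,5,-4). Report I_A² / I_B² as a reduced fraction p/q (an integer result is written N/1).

2/9

Shared (l₁,l₂,l₃)=(2,5,5): N and (l;000)² cancel in I_A²/I_B².
A: Δ = 2!·2!·8!/13! = 1/38610; Racah Σ t=2..2: t=2:+1/161280 = 1/161280; ⇒ 3j(2 5 5; -2 5 -3)² = 1/143, sgn +1
B: Δ = 2!·2!·8!/13! = 1/38610; Racah Σ t=2..2: t=2:+1/80640 = 1/80640; ⇒ 3j(2 5 5; -1 5 -4)² = 9/286, sgn -1
I_A²/I_B² = (1/143)/(9/286) = 2/9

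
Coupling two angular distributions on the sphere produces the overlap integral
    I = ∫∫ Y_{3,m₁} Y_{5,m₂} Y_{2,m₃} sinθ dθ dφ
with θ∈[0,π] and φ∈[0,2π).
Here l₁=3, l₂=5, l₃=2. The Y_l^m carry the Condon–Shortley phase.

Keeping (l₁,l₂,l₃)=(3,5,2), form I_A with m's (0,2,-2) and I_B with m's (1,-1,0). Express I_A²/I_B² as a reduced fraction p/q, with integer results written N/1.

7/18

Shared (l₁,l₂,l₃)=(3,5,2): N and (l;000)² cancel in I_A²/I_B².
A: Δ = 6!·0!·4!/11! = 1/2310; Racah Σ t=3..3: t=3:−1/864 = -1/864; ⇒ 3j(3 5 2; 0 2 -2)² = 1/66, sgn -1
B: Δ = 6!·0!·4!/11! = 1/2310; Racah Σ t=2..2: t=2:+1/192 = 1/192; ⇒ 3j(3 5 2; 1 -1 0)² = 3/77, sgn +1
I_A²/I_B² = (1/66)/(3/77) = 7/18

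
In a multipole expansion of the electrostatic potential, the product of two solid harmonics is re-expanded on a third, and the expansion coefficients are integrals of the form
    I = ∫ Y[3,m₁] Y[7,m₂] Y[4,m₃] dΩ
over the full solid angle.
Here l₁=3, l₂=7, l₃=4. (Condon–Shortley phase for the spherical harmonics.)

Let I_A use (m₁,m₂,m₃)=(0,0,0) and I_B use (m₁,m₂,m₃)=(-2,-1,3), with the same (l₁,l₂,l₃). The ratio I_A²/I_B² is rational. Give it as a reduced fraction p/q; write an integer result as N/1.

l's match ⇒ only the (l;m) 3-j factors differ between A and B.
A: triangle coeff Δ(3,7,4) = 1/45045; Σ_t [3,3]: t=3:−1/20736 = -1/20736; (3j)²=35/1287 [(3 7 4; 0 0 0)], sign=-1
B: triangle coeff Δ(3,7,4) = 1/45045; Σ_t [5,5]: t=5:−1/604800 = -1/604800; (3j)²=16/15015 [(3 7 4; -2 -1 3)], sign=+1
I_A²/I_B² = (35/1287)/(16/15015) = 1225/48

1225/48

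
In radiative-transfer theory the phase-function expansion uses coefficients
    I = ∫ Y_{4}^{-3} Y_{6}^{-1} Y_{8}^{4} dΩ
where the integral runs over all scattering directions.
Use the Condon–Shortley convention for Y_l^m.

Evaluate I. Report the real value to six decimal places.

-0.092569

Rules hold: Σm=0, L=18 even, 2≤8≤10.
N = 9·13·17 = 1989
Δ = 2!·6!·10!/19! = 1/23279256
Racah Σ t=0..2: t=0:+1/1658880 t=1:−1/518400 t=2:+1/1658880 = -1/1382400
⇒ 3j(4 6 8; 0 0 0)² = 504/46189, sgn -1
Racah Σ t=1..2: t=1:−1/12441600 t=2:+1/7257600 = 1/17418240
⇒ 3j(4 6 8; -3 -1 4)² = 125/25194, sgn +1
4πI² = N·(3j₀)²·(3jₘ)² = 94500/877591
I = -1·√(0.107681/4π) = -0.09256885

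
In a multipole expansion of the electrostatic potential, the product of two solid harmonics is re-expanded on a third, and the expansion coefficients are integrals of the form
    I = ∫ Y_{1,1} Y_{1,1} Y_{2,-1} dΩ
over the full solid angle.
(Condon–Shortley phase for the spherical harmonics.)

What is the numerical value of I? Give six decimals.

1 + 1 − 1 = 1 ≠ 0: azimuthal integral kills it; I = 0

0.000000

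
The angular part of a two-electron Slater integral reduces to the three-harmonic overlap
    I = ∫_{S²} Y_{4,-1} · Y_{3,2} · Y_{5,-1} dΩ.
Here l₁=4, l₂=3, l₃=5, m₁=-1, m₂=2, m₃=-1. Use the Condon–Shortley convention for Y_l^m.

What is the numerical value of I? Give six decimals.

Rules hold: Σm=0, L=12 even, 1≤5≤7.
N = 9·7·11 = 693
Δ = 2!·6!·4!/13! = 1/180180
Racah Σ t=0..2: t=0:+1/576 t=1:−1/144 t=2:+1/576 = -1/288
⇒ 3j(4 3 5; 0 0 0)² = 20/1001, sgn +1
Racah Σ t=1..2: t=1:−1/1152 t=2:+1/432 = 5/3456
⇒ 3j(4 3 5; -1 2 -1)² = 625/36036, sgn +1
4πI² = N·(3j₀)²·(3jₘ)² = 3125/13013
I = +1·√(0.240144/4π) = 0.13823925

0.138239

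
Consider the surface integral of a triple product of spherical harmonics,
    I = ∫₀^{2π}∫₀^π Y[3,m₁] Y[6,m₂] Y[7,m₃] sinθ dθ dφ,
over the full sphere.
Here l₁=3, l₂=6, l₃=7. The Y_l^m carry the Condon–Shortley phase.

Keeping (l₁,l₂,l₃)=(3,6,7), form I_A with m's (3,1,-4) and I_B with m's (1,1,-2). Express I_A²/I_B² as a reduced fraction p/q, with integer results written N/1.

Shared (l₁,l₂,l₃)=(3,6,7): N and (l;000)² cancel in I_A²/I_B².
A: Δ = 2!·4!·10!/17! = 1/2042040; Racah Σ t=0..0: t=0:+1/1451520 = 1/1451520; ⇒ 3j(3 6 7; 3 1 -4)² = 75/3094, sgn -1
B: Δ = 2!·4!·10!/17! = 1/2042040; Racah Σ t=0..2: t=0:+1/241920 t=1:−1/103680 t=2:+1/691200 = -59/14515200; ⇒ 3j(3 6 7; 1 1 -2)² = 3481/340340, sgn +1
I_A²/I_B² = (75/3094)/(3481/340340) = 8250/3481

8250/3481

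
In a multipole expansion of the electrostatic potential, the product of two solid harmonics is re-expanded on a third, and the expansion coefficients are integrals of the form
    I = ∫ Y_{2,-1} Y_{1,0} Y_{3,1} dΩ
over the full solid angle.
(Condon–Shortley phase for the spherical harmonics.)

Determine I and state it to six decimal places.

-0.233597

Rules hold: Σm=0, L=6 even, 1≤3≤3.
N = 5·3·7 = 105
Δ = 0!·4!·2!/7! = 1/105
Racah Σ t=0..0: t=0:+1/4 = 1/4
⇒ 3j(2 1 3; 0 0 0)² = 3/35, sgn -1
Racah Σ t=0..0: t=0:+1/6 = 1/6
⇒ 3j(2 1 3; -1 0 1)² = 8/105, sgn +1
4πI² = N·(3j₀)²·(3jₘ)² = 24/35
I = -1·√(0.685714/4π) = -0.23359668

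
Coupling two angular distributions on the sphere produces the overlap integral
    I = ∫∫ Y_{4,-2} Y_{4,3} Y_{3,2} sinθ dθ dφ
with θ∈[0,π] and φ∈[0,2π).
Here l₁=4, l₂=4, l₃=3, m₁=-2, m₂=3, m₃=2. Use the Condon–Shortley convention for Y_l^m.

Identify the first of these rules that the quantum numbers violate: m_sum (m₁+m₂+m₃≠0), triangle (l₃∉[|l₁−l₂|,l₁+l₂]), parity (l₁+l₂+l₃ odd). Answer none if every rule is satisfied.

m_sum

m₁+m₂+m₃ = -2 + 3 + 2 = 3  ✗
triangle: |4−4|=0 ≤ l₃=3 ≤ 4+4=8
parity: l₁+l₂+l₃ = 11 is odd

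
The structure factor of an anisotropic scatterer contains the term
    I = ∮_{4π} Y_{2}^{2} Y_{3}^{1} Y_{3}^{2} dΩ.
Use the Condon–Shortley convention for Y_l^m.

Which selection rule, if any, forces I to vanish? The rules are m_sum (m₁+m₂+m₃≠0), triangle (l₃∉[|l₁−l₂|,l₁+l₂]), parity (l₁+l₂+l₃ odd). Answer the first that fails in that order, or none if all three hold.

m_sum

Σmᵢ = 5  ✗
l₃∈[|l₁−l₂|,l₁+l₂]=[1,5], have l₃=3
Σlᵢ = 8 ⇒ even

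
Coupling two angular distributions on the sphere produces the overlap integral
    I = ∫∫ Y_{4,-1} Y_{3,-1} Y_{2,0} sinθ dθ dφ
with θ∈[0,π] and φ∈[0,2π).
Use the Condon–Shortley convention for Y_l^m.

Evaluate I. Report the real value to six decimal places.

0.000000

Σmᵢ = -2 ≠ 0, so the φ-integral vanishes; I = 0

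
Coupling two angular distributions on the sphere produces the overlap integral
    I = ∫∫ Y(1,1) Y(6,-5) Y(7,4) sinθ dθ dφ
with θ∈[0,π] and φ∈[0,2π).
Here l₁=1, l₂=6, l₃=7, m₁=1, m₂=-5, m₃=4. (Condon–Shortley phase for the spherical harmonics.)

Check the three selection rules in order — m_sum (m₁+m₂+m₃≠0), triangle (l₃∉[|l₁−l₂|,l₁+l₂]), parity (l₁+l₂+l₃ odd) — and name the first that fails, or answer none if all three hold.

Σmᵢ = 0  ✓
l₃∈[|l₁−l₂|,l₁+l₂]=[5,7], have l₃=7  ✓
Σlᵢ = 14 ⇒ even  ✓

none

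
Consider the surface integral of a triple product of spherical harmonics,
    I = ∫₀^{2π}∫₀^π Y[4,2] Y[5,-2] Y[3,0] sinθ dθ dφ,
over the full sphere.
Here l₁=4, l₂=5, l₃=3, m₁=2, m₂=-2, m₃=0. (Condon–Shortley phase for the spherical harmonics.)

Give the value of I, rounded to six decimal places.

m-sum 0 ✓  L=12 even ✓  1≤3≤9 ✓
Π(2lᵢ+1) = 9×11×7 = 693
triangle coeff Δ(4,5,3) = 1/180180
Σ_t [2,4]: t=2:+1/576 t=3:−1/144 t=4:+1/576 = -1/288
(3j)²=20/1001 [(4 5 3; 0 0 0)], sign=+1
Σ_t [0,2]: t=0:+1/8640 t=1:−1/480 t=2:+1/576 = -1/4320
(3j)²=1/2145 [(4 5 3; 2 -2 0)], sign=+1
⇒ 4πI² = 12/1859
I = (+1)√(12/1859/(4π)) = 0.02266449

0.022664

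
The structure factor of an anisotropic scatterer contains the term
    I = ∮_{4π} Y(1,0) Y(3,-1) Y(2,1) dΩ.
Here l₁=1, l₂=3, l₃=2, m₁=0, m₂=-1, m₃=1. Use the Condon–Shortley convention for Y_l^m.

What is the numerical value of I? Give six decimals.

-0.233597

Checks pass: Σm=0; 6 even; l₃=2∈[2,4].
(2·1+1)(2·3+1)(2·2+1) = 105
Δ: 2! 0! 4! / 7! → 1/105
sum: t=1:−1/4 = -1/4
3j²(1 3 2; 0 0 0) = Δ·Π!·Σ² = 3/35  (sign -1)
sum: t=1:−1/6 = -1/6
3j²(1 3 2; 0 -1 1) = Δ·Π!·Σ² = 8/105  (sign +1)
combine: 4πI² = 105·3/35·8/105 = 24/35
take √, sign -1: I = -0.23359668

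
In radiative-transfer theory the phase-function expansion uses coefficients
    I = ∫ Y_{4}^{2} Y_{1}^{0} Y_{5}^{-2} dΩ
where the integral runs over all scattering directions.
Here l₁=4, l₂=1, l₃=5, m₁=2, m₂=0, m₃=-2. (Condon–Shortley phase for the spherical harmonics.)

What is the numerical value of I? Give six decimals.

Checks pass: Σm=0; 10 even; l₃=5∈[3,5].
(2·4+1)(2·1+1)(2·5+1) = 297
Δ: 0! 8! 2! / 11! → 1/495
sum: t=0:+1/576 = 1/576
3j²(4 1 5; 0 0 0) = Δ·Π!·Σ² = 5/99  (sign -1)
sum: t=0:+1/1440 = 1/1440
3j²(4 1 5; 2 0 -2) = Δ·Π!·Σ² = 7/165  (sign -1)
combine: 4πI² = 297·5/99·7/165 = 7/11
take √, sign +1: I = 0.22503380

0.225034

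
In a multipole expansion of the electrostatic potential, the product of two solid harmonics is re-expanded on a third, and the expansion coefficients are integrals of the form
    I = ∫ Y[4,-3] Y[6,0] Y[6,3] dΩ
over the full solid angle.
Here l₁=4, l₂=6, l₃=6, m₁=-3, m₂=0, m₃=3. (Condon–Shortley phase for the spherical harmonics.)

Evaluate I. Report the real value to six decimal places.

m-sum 0 ✓  L=16 even ✓  2≤6≤10 ✓
Π(2lᵢ+1) = 9×13×13 = 1521
triangle coeff Δ(4,6,6) = 1/15315300
Σ_t [0,4]: t=0:+1/829440 t=1:−1/25920 t=2:+1/9216 t=3:−1/25920 t=4:+1/829440 = 7/207360
(3j)²=28/2431 [(4 6 6; 0 0 0)], sign=+1
Σ_t [3,4]: t=3:−1/103680 t=4:+1/207360 = -1/207360
(3j)²=21/2431 [(4 6 6; -3 0 3)], sign=+1
⇒ 4πI² = 5292/34969
I = (+1)√(5292/34969/(4π)) = 0.10973960

0.109740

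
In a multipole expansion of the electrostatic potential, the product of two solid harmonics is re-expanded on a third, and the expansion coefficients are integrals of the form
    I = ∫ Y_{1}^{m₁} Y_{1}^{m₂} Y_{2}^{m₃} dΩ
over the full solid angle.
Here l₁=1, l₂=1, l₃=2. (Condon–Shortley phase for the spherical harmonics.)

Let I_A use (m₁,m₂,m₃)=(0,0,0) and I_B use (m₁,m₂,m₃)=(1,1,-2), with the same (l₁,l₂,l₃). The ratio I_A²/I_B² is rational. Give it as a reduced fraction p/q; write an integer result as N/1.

l's match ⇒ only the (l;m) 3-j factors differ between A and B.
A: triangle coeff Δ(1,1,2) = 1/30; Σ_t [0,0]: t=0:+1/1 = 1/1; (3j)²=2/15 [(1 1 2; 0 0 0)], sign=+1
B: triangle coeff Δ(1,1,2) = 1/30; Σ_t [0,0]: t=0:+1/4 = 1/4; (3j)²=1/5 [(1 1 2; 1 1 -2)], sign=+1
I_A²/I_B² = (2/15)/(1/5) = 2/3

2/3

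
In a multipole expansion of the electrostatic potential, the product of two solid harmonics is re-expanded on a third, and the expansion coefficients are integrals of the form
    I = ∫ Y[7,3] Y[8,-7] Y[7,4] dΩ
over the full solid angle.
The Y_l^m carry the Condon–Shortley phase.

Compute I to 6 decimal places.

-0.051493

Rules hold: Σm=0, L=22 even, 1≤7≤15.
N = 15·17·15 = 3825
Δ = 8!·6!·8!/23! = 1/22086194130
Racah Σ t=1..7: t=1:−1/18289152000 t=2:+1/248832000 t=3:−1/24883200 t=4:+1/11943936 t=5:−1/24883200 t=6:+1/248832000 t=7:−1/18289152000 = 11/975421440
⇒ 3j(7 8 7; 0 0 0)² = 1750/289731, sgn -1
Racah Σ t=0..1: t=0:+1/9754214400 t=1:−1/7315660800 = -1/29262643200
⇒ 3j(7 8 7; 3 -7 4)² = 75/52003, sgn +1
4πI² = N·(3j₀)²·(3jₘ)² = 1406250/42204149
I = -1·√(0.0333202/4π) = -0.05149307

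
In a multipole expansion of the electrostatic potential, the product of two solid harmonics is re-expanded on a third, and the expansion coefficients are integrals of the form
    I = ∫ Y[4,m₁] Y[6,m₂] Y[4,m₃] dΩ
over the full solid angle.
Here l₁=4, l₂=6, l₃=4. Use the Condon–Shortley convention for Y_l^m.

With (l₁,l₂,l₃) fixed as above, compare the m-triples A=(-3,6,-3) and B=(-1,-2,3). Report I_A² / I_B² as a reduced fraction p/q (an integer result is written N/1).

77/45

Shared (l₁,l₂,l₃)=(4,6,4): N and (l;000)² cancel in I_A²/I_B².
A: Δ = 6!·2!·6!/15! = 1/1261260; Racah Σ t=6..6: t=6:+1/518400 = 1/518400; ⇒ 3j(4 6 4; -3 6 -3)² = 7/195, sgn -1
B: Δ = 6!·2!·6!/15! = 1/1261260; Racah Σ t=3..4: t=3:−1/8640 t=4:+1/34560 = -1/11520; ⇒ 3j(4 6 4; -1 -2 3)² = 3/143, sgn +1
I_A²/I_B² = (7/195)/(3/143) = 77/45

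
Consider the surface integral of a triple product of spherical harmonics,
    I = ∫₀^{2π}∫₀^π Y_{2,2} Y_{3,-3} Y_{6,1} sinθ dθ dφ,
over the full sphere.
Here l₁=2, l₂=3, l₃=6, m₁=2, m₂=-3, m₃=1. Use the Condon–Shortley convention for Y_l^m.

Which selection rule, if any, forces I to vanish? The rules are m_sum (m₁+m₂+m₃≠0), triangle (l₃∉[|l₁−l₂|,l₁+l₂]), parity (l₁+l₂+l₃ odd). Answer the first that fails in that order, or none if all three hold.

m₁+m₂+m₃ = 2 − 3 + 1 = 0  ✓
triangle: |2−3|=1 ≤ l₃=6 ≤ 2+3=5  ✗
parity: l₁+l₂+l₃ = 11 is odd

triangle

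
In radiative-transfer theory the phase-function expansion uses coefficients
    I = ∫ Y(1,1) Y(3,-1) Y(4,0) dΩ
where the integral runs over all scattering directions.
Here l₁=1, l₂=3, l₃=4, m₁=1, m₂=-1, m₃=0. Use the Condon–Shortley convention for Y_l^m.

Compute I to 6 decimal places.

0.150786

m-sum 0 ✓  L=8 even ✓  2≤4≤4 ✓
Π(2lᵢ+1) = 3×7×9 = 189
triangle coeff Δ(1,3,4) = 1/252
Σ_t [0,0]: t=0:+1/36 = 1/36
(3j)²=4/63 [(1 3 4; 0 0 0)], sign=+1
Σ_t [0,0]: t=0:+1/96 = 1/96
(3j)²=1/42 [(1 3 4; 1 -1 0)], sign=+1
⇒ 4πI² = 2/7
I = (+1)√(2/7/(4π)) = 0.15078601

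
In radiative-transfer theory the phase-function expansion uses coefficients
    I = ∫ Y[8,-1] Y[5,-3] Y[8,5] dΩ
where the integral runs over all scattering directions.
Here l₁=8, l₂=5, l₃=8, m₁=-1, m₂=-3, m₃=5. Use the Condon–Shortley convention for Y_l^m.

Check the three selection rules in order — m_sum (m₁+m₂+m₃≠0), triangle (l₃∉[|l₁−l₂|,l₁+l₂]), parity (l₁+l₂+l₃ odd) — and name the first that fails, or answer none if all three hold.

azimuthal sum: -1 − 3 + 5 = 1  ✗
3 ≤ 8 ≤ 13 (triangle on l)
L = 8 + 5 + 8 = 21 (odd)

m_sum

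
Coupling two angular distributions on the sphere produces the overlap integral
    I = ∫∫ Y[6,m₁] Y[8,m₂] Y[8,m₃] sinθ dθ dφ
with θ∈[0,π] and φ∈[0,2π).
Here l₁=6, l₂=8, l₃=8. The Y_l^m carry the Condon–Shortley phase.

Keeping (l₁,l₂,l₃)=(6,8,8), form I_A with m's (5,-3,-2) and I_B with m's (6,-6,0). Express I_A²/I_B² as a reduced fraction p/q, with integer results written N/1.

Shared (l₁,l₂,l₃)=(6,8,8): N and (l;000)² cancel in I_A²/I_B².
A: Δ = 6!·6!·10!/23! = 1/13742520792; Racah Σ t=0..1: t=0:+1/1244160000 t=1:−1/1492992000 = 1/7464960000; ⇒ 3j(6 8 8; 5 -3 -2)² = 63/96577, sgn +1
B: Δ = 6!·6!·10!/23! = 1/13742520792; Racah Σ t=0..0: t=0:+1/41803776000 = 1/41803776000; ⇒ 3j(6 8 8; 6 -6 0)² = 42/7429, sgn +1
I_A²/I_B² = (63/96577)/(42/7429) = 3/26

3/26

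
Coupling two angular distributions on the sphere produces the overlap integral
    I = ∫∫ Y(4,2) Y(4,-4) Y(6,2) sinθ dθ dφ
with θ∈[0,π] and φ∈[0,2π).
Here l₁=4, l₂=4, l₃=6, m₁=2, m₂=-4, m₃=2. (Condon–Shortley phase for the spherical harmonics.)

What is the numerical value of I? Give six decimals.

Rules hold: Σm=0, L=14 even, 0≤6≤8.
N = 9·9·13 = 1053
Δ = 2!·6!·6!/15! = 1/1261260
Racah Σ t=0..2: t=0:+1/4608 t=1:−1/1296 t=2:+1/4608 = -7/20736
⇒ 3j(4 4 6; 0 0 0)² = 20/1287, sgn -1
Racah Σ t=0..0: t=0:+1/69120 = 1/69120
⇒ 3j(4 4 6; 2 -4 2)² = 4/429, sgn +1
4πI² = N·(3j₀)²·(3jₘ)² = 240/1573
I = -1·√(0.152575/4π) = -0.11018851

-0.110189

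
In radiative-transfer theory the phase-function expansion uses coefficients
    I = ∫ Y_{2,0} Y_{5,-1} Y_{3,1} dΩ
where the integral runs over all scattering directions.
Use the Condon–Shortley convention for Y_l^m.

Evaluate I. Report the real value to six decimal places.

-0.227318

m-sum 0 ✓  L=10 even ✓  3≤3≤7 ✓
Π(2lᵢ+1) = 5×11×7 = 385
triangle coeff Δ(2,5,3) = 1/2310
Σ_t [2,2]: t=2:+1/144 = 1/144
(3j)²=10/231 [(2 5 3; 0 0 0)], sign=-1
Σ_t [2,2]: t=2:+1/192 = 1/192
(3j)²=3/77 [(2 5 3; 0 -1 1)], sign=+1
⇒ 4πI² = 50/77
I = (-1)√(50/77/(4π)) = -0.22731846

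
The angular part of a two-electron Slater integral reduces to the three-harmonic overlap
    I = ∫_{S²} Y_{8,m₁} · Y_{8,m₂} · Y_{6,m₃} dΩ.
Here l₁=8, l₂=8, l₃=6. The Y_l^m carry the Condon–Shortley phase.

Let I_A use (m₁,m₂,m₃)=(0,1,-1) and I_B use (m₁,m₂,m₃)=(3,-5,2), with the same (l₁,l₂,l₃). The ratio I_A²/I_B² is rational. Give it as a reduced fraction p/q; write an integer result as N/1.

75/637

Same 8,8,6: normalisation and zero-m 3j drop out of the ratio.
A: Δ: 10! 6! 6! / 23! → 1/13742520792; sum: t=3:−1/2612736000 t=4:+1/99532800 t=5:−1/24883200 t=6:+1/29859840 t=7:−1/174182400 t=8:+1/6967296000 = -11/4180377600; 3j²(8 8 6; 0 1 -1) = Δ·Π!·Σ² = 175/193154  (sign +1)
B: Δ: 10! 6! 6! / 23! → 1/13742520792; sum: t=0:+1/15676416000 t=1:−1/836075520 t=2:+1/348364800 t=3:−1/1045094400 = 7/8957952000; 3j²(8 8 6; 3 -5 2) = Δ·Π!·Σ² = 343/44574  (sign +1)
I_A²/I_B² = (175/193154)/(343/44574) = 75/637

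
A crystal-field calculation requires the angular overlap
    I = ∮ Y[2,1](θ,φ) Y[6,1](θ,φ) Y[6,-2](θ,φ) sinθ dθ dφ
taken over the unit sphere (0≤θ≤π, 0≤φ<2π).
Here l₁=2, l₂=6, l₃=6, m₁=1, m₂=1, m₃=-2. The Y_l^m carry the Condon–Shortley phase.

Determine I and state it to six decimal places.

Checks pass: Σm=0; 14 even; l₃=6∈[4,8].
(2·2+1)(2·6+1)(2·6+1) = 845
Δ: 2! 2! 10! / 15! → 1/90090
sum: t=0:+1/69120 t=1:−1/14400 t=2:+1/69120 = -7/172800
3j²(2 6 6; 0 0 0) = Δ·Π!·Σ² = 14/715  (sign -1)
sum: t=0:+1/60480 t=1:−1/34560 = -1/80640
3j²(2 6 6; 1 1 -2) = Δ·Π!·Σ² = 6/1001  (sign -1)
combine: 4πI² = 845·14/715·6/1001 = 12/121
take √, sign +1: I = 0.08883682

0.088837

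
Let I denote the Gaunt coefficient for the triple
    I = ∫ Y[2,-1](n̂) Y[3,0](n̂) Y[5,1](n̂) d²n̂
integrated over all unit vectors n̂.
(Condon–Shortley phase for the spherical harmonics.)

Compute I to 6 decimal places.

Rules hold: Σm=0, L=10 even, 1≤5≤5.
N = 5·7·11 = 385
Δ = 0!·4!·6!/11! = 1/2310
Racah Σ t=0..0: t=0:+1/144 = 1/144
⇒ 3j(2 3 5; 0 0 0)² = 10/231, sgn -1
Racah Σ t=0..0: t=0:+1/216 = 1/216
⇒ 3j(2 3 5; -1 0 1)² = 8/231, sgn +1
4πI² = N·(3j₀)²·(3jₘ)² = 400/693
I = -1·√(0.577201/4π) = -0.21431790

-0.214318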